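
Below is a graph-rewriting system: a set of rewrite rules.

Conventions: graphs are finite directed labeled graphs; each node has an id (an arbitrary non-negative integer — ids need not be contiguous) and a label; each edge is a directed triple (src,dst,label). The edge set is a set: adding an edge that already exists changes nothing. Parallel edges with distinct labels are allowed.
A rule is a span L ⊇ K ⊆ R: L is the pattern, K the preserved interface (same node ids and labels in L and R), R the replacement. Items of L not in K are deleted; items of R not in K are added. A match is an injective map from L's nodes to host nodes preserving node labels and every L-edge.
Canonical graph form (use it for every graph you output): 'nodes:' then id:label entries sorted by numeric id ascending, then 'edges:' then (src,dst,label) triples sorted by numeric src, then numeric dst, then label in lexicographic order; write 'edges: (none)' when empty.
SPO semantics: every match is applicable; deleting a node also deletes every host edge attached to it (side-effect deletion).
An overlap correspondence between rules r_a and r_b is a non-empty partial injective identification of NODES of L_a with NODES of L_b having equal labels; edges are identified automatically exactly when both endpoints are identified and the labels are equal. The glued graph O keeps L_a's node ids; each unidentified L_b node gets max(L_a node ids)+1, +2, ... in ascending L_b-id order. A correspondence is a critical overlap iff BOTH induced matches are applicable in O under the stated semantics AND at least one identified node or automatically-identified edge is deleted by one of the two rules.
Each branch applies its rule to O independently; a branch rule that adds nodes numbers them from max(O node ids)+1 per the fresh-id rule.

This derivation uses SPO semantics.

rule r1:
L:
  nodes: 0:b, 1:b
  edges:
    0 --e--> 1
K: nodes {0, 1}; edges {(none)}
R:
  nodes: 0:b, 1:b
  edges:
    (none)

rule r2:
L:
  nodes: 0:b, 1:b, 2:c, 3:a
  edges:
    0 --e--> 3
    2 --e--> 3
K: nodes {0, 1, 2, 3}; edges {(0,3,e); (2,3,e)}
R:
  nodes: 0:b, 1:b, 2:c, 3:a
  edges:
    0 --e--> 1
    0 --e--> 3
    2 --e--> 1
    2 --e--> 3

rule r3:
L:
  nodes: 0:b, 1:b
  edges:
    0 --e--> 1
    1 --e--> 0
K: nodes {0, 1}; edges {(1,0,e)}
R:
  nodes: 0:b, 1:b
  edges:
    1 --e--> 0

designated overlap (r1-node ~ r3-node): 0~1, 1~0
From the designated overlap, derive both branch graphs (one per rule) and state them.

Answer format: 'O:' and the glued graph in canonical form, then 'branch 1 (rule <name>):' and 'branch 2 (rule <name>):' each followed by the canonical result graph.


O:
nodes: 0:b, 1:b
edges: (0,1,e); (1,0,e)
branch 1 (rule r1):
nodes: 0:b, 1:b
edges: (1,0,e)
branch 2 (rule r3):
nodes: 0:b, 1:b
edges: (0,1,e)


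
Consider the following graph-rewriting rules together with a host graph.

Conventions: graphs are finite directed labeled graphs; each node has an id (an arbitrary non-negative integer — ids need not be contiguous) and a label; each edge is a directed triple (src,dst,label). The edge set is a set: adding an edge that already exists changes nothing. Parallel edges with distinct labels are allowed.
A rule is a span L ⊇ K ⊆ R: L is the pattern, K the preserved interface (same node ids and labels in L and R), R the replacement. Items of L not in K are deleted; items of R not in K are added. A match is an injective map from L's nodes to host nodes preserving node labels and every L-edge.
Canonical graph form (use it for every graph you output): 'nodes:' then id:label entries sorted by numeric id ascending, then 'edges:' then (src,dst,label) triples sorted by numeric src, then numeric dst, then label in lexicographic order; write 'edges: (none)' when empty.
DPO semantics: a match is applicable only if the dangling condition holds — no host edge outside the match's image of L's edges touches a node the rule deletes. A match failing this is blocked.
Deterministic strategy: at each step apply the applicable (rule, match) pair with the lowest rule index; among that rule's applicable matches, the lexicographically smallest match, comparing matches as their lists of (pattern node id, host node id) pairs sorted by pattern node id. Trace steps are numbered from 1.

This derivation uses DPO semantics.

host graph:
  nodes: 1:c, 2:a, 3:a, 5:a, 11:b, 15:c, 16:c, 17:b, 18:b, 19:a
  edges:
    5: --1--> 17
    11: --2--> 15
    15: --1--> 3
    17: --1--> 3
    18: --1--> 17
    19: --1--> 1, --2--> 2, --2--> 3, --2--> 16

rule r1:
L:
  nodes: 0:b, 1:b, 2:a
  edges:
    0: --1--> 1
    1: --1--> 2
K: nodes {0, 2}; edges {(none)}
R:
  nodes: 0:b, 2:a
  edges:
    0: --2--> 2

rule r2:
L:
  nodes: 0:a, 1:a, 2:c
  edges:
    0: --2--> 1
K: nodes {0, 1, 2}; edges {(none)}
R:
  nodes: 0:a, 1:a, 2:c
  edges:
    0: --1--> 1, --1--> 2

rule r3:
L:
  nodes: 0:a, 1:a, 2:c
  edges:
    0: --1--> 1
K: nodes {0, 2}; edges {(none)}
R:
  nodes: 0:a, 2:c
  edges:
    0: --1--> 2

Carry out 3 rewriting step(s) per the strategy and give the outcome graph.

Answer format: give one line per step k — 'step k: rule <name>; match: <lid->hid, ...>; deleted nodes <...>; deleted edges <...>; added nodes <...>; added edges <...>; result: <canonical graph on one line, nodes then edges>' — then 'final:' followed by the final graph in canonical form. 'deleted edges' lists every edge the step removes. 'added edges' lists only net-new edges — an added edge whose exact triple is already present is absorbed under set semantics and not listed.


step 1: rule r2; match: 0->19, 1->2, 2->1; deleted nodes (none); deleted edges (19,2,2); added nodes (none); added edges (19,2,1); result: nodes: 1:c, 2:a, 3:a, 5:a, 11:b, 15:c, 16:c, 17:b, 18:b, 19:a edges: (5,17,1); (11,15,2); (15,3,1); (17,3,1); (18,17,1); (19,1,1); (19,2,1); (19,3,2); (19,16,2)
step 2: rule r2; match: 0->19, 1->3, 2->1; deleted nodes (none); deleted edges (19,3,2); added nodes (none); added edges (19,3,1); result: nodes: 1:c, 2:a, 3:a, 5:a, 11:b, 15:c, 16:c, 17:b, 18:b, 19:a edges: (5,17,1); (11,15,2); (15,3,1); (17,3,1); (18,17,1); (19,1,1); (19,2,1); (19,3,1); (19,16,2)
step 3: rule r3; match: 0->19, 1->2, 2->1; deleted nodes 2; deleted edges (19,2,1); added nodes (none); added edges (none); result: nodes: 1:c, 3:a, 5:a, 11:b, 15:c, 16:c, 17:b, 18:b, 19:a edges: (5,17,1); (11,15,2); (15,3,1); (17,3,1); (18,17,1); (19,1,1); (19,3,1); (19,16,2)
final:
nodes: 1:c, 3:a, 5:a, 11:b, 15:c, 16:c, 17:b, 18:b, 19:a
edges: (5,17,1); (11,15,2); (15,3,1); (17,3,1); (18,17,1); (19,1,1); (19,3,1); (19,16,2)


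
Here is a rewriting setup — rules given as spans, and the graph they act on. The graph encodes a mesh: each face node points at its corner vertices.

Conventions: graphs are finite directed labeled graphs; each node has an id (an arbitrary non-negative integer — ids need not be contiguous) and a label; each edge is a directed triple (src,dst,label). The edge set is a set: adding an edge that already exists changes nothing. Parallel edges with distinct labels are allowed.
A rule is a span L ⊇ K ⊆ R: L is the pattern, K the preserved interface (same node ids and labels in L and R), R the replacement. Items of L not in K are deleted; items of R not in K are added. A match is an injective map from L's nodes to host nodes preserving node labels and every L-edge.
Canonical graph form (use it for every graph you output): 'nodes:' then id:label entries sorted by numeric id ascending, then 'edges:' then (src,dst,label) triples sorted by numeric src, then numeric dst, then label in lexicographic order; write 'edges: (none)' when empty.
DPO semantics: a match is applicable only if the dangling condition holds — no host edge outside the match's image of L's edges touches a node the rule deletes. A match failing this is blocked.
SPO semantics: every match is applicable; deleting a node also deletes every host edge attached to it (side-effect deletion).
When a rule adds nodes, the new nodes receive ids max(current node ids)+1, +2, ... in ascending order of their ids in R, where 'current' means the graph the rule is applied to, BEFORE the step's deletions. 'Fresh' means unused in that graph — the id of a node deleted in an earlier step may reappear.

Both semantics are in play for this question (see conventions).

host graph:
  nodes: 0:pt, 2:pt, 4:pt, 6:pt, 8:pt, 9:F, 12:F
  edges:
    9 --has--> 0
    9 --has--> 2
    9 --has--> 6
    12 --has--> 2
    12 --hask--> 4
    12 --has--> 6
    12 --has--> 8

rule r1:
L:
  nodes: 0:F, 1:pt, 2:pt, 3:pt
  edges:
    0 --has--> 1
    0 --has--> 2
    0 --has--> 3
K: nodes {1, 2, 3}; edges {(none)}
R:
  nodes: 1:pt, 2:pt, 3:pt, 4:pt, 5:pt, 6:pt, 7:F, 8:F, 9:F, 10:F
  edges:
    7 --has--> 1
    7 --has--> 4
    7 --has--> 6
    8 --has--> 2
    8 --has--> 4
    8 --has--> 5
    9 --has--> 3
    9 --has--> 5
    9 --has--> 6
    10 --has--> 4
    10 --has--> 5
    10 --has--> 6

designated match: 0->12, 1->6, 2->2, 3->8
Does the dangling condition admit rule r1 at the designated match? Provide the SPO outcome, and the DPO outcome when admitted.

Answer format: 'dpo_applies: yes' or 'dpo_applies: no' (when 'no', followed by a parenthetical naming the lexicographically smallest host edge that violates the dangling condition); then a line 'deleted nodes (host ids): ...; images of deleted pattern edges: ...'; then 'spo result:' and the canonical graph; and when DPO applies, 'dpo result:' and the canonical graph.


dpo_applies: no
(the rule deletes node 12, which keeps host edge (12,4,hask) outside the match image — the dangling condition fails, DPO blocks; SPO proceeds and side-deletes such edges)
deleted nodes (host ids): 12; images of deleted pattern edges: (12,2,has); (12,6,has); (12,8,has)
spo result:
nodes: 0:pt, 2:pt, 4:pt, 6:pt, 8:pt, 9:F, 13:pt, 14:pt, 15:pt, 16:F, 17:F, 18:F, 19:F
edges: (9,0,has); (9,2,has); (9,6,has); (16,6,has); (16,13,has); (16,15,has); (17,2,has); (17,13,has); (17,14,has); (18,8,has); (18,14,has); (18,15,has); (19,13,has); (19,14,has); (19,15,has)


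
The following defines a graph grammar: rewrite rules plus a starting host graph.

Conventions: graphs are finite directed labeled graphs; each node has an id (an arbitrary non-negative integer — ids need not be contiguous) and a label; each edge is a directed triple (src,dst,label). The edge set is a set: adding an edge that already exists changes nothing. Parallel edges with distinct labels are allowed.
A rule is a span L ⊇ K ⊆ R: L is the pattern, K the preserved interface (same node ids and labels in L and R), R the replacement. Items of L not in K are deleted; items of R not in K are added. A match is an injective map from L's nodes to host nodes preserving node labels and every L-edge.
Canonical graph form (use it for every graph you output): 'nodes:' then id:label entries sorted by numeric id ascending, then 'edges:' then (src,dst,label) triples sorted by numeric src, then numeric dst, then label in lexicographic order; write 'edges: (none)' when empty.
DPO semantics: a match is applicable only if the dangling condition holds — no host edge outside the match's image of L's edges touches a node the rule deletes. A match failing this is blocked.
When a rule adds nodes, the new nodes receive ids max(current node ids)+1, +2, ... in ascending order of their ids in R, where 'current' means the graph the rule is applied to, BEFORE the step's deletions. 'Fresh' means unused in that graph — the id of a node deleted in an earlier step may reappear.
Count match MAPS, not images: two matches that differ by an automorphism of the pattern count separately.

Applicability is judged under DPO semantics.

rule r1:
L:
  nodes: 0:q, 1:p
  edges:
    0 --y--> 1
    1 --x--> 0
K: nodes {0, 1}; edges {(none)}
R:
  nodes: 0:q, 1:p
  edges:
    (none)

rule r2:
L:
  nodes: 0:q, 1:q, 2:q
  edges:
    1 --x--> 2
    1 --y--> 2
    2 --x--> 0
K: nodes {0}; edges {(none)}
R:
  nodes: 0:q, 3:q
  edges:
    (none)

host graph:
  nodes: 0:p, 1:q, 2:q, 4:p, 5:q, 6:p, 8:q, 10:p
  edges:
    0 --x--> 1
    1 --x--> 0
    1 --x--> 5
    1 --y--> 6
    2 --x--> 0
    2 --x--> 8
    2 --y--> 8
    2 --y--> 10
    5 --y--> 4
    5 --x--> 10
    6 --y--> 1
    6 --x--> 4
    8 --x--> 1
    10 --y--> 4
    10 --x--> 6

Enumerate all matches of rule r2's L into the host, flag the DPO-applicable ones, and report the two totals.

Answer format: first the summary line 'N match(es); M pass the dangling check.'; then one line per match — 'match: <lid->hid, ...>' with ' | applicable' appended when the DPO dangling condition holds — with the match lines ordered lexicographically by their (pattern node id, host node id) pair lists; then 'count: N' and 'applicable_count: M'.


1 match(es); 0 pass the dangling check.
match: 0->1, 1->2, 2->8
count: 1
applicable_count: 0


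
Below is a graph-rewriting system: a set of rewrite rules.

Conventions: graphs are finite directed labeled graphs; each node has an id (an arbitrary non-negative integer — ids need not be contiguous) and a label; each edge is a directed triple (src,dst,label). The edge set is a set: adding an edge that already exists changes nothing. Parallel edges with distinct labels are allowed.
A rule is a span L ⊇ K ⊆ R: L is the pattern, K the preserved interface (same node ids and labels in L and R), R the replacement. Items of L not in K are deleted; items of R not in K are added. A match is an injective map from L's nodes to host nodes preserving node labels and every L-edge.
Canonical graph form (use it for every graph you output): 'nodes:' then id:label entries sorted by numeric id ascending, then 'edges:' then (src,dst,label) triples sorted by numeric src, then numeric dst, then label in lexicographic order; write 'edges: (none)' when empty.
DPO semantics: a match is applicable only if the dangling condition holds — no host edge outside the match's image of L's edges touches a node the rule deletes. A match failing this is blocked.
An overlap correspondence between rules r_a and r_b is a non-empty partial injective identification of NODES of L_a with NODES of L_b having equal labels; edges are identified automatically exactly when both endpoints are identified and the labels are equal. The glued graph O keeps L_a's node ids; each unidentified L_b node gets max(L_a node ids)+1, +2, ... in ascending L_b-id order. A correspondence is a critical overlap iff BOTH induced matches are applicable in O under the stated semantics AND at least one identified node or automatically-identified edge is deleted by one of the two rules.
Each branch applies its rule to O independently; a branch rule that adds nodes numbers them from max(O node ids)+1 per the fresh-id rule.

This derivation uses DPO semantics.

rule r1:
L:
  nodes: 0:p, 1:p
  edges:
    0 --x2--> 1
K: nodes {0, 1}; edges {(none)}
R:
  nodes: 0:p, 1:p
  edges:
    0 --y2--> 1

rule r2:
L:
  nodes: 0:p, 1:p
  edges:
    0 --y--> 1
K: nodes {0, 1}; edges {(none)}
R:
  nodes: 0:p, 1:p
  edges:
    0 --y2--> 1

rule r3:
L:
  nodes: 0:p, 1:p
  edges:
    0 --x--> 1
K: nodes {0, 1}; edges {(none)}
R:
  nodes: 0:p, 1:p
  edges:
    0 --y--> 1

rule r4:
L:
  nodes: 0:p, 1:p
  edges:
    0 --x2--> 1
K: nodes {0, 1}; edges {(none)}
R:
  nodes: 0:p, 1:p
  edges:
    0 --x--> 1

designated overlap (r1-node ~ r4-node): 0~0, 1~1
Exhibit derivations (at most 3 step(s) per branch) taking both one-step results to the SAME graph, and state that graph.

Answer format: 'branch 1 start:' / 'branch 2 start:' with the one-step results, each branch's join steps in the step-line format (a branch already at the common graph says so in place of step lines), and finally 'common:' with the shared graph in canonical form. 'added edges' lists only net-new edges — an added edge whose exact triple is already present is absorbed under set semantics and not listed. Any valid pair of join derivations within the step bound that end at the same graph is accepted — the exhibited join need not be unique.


branch 1 start:
nodes: 0:p, 1:p
edges: (0,1,y2)
branch 2 start:
nodes: 0:p, 1:p
edges: (0,1,x)
branch 1: already at the common graph (0 steps)
branch 2 step 1: rule r3; match: 0->0, 1->1; deleted nodes (none); deleted edges (0,1,x); added nodes (none); added edges (0,1,y); result: nodes: 0:p, 1:p edges: (0,1,y)
branch 2 step 2: rule r2; match: 0->0, 1->1; deleted nodes (none); deleted edges (0,1,y); added nodes (none); added edges (0,1,y2); result: nodes: 0:p, 1:p edges: (0,1,y2)
common:
nodes: 0:p, 1:p
edges: (0,1,y2)


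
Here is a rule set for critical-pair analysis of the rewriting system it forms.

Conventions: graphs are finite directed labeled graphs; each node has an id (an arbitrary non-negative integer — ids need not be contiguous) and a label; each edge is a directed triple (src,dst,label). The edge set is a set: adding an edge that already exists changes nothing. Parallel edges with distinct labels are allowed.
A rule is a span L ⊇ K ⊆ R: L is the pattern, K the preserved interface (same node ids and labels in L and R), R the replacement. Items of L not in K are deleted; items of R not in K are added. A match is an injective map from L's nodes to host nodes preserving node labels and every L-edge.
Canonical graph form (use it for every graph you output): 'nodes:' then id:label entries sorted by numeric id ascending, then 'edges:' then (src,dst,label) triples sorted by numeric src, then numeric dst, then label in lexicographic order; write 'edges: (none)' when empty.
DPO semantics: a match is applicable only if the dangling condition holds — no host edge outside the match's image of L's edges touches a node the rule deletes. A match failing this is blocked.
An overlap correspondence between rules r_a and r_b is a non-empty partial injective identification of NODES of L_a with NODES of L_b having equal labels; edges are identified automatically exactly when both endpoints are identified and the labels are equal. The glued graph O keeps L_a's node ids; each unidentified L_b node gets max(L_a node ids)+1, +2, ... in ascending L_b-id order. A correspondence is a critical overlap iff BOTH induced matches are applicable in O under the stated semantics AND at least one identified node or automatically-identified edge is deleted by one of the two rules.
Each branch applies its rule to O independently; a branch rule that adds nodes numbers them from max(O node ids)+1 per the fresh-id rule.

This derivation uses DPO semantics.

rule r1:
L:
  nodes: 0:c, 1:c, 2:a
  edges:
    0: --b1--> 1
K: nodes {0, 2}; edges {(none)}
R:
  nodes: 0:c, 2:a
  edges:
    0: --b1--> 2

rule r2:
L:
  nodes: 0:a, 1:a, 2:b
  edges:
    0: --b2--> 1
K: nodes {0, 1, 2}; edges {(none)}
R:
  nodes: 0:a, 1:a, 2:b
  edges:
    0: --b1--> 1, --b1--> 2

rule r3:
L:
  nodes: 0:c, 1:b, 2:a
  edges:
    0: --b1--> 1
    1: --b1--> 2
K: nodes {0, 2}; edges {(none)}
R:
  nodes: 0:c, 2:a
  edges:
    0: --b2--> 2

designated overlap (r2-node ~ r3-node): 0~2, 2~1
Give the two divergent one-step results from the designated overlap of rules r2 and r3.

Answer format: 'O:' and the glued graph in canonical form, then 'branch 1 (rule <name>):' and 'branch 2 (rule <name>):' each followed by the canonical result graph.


O:
nodes: 0:a, 1:a, 2:b, 3:c
edges: (0,1,b2); (2,0,b1); (3,2,b1)
branch 1 (rule r2):
nodes: 0:a, 1:a, 2:b, 3:c
edges: (0,1,b1); (0,2,b1); (2,0,b1); (3,2,b1)
branch 2 (rule r3):
nodes: 0:a, 1:a, 3:c
edges: (0,1,b2); (3,0,b2)


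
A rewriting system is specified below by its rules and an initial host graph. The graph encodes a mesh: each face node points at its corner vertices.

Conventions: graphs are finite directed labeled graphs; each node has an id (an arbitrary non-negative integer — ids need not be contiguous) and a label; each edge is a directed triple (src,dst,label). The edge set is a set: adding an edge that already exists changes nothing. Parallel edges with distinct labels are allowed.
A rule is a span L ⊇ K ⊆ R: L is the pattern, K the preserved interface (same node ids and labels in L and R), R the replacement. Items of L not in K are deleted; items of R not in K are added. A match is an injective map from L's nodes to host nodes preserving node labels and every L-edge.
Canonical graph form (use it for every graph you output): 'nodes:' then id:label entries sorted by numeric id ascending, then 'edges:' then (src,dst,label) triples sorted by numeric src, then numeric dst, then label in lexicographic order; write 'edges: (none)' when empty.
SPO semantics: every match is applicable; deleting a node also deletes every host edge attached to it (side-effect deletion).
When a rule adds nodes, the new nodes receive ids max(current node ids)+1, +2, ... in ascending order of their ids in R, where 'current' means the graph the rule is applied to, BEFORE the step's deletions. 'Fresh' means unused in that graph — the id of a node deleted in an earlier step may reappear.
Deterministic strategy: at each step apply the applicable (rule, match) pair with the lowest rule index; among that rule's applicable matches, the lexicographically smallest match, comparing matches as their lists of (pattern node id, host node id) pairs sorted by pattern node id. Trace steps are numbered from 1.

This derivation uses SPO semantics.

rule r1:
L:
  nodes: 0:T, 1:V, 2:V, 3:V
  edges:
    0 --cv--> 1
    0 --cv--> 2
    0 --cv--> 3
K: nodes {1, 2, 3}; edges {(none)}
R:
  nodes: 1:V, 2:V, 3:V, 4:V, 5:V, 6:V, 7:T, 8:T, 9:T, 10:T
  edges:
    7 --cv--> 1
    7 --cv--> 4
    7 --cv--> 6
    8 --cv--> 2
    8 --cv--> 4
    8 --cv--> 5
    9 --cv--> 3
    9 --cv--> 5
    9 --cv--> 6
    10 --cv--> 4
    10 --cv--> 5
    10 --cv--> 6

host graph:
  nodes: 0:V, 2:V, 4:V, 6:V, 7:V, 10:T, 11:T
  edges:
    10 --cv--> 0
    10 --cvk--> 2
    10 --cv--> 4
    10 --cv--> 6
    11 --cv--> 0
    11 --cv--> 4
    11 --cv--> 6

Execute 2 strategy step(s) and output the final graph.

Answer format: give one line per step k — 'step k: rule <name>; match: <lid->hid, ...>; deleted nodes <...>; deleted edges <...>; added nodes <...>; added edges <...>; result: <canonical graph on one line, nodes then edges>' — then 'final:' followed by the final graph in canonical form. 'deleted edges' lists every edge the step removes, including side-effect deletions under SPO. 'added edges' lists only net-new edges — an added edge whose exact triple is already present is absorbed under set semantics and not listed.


step 1: rule r1; match: 0->10, 1->0, 2->4, 3->6; deleted nodes 10; deleted edges (10,0,cv); (10,2,cvk); (10,4,cv); (10,6,cv); added nodes 12, 13, 14, 15, 16, 17, 18; added edges (15,0,cv); (15,12,cv); (15,14,cv); (16,4,cv); (16,12,cv); (16,13,cv); (17,6,cv); (17,13,cv); (17,14,cv); (18,12,cv); (18,13,cv); (18,14,cv); result: nodes: 0:V, 2:V, 4:V, 6:V, 7:V, 11:T, 12:V, 13:V, 14:V, 15:T, 16:T, 17:T, 18:T edges: (11,0,cv); (11,4,cv); (11,6,cv); (15,0,cv); (15,12,cv); (15,14,cv); (16,4,cv); (16,12,cv); (16,13,cv); (17,6,cv); (17,13,cv); (17,14,cv); (18,12,cv); (18,13,cv); (18,14,cv)
step 2: rule r1; match: 0->11, 1->0, 2->4, 3->6; deleted nodes 11; deleted edges (11,0,cv); (11,4,cv); (11,6,cv); added nodes 19, 20, 21, 22, 23, 24, 25; added edges (22,0,cv); (22,19,cv); (22,21,cv); (23,4,cv); (23,19,cv); (23,20,cv); (24,6,cv); (24,20,cv); (24,21,cv); (25,19,cv); (25,20,cv); (25,21,cv); result: nodes: 0:V, 2:V, 4:V, 6:V, 7:V, 12:V, 13:V, 14:V, 15:T, 16:T, 17:T, 18:T, 19:V, 20:V, 21:V, 22:T, 23:T, 24:T, 25:T edges: (15,0,cv); (15,12,cv); (15,14,cv); (16,4,cv); (16,12,cv); (16,13,cv); (17,6,cv); (17,13,cv); (17,14,cv); (18,12,cv); (18,13,cv); (18,14,cv); (22,0,cv); (22,19,cv); (22,21,cv); (23,4,cv); (23,19,cv); (23,20,cv); (24,6,cv); (24,20,cv); (24,21,cv); (25,19,cv); (25,20,cv); (25,21,cv)
final:
nodes: 0:V, 2:V, 4:V, 6:V, 7:V, 12:V, 13:V, 14:V, 15:T, 16:T, 17:T, 18:T, 19:V, 20:V, 21:V, 22:T, 23:T, 24:T, 25:T
edges: (15,0,cv); (15,12,cv); (15,14,cv); (16,4,cv); (16,12,cv); (16,13,cv); (17,6,cv); (17,13,cv); (17,14,cv); (18,12,cv); (18,13,cv); (18,14,cv); (22,0,cv); (22,19,cv); (22,21,cv); (23,4,cv); (23,19,cv); (23,20,cv); (24,6,cv); (24,20,cv); (24,21,cv); (25,19,cv); (25,20,cv); (25,21,cv)


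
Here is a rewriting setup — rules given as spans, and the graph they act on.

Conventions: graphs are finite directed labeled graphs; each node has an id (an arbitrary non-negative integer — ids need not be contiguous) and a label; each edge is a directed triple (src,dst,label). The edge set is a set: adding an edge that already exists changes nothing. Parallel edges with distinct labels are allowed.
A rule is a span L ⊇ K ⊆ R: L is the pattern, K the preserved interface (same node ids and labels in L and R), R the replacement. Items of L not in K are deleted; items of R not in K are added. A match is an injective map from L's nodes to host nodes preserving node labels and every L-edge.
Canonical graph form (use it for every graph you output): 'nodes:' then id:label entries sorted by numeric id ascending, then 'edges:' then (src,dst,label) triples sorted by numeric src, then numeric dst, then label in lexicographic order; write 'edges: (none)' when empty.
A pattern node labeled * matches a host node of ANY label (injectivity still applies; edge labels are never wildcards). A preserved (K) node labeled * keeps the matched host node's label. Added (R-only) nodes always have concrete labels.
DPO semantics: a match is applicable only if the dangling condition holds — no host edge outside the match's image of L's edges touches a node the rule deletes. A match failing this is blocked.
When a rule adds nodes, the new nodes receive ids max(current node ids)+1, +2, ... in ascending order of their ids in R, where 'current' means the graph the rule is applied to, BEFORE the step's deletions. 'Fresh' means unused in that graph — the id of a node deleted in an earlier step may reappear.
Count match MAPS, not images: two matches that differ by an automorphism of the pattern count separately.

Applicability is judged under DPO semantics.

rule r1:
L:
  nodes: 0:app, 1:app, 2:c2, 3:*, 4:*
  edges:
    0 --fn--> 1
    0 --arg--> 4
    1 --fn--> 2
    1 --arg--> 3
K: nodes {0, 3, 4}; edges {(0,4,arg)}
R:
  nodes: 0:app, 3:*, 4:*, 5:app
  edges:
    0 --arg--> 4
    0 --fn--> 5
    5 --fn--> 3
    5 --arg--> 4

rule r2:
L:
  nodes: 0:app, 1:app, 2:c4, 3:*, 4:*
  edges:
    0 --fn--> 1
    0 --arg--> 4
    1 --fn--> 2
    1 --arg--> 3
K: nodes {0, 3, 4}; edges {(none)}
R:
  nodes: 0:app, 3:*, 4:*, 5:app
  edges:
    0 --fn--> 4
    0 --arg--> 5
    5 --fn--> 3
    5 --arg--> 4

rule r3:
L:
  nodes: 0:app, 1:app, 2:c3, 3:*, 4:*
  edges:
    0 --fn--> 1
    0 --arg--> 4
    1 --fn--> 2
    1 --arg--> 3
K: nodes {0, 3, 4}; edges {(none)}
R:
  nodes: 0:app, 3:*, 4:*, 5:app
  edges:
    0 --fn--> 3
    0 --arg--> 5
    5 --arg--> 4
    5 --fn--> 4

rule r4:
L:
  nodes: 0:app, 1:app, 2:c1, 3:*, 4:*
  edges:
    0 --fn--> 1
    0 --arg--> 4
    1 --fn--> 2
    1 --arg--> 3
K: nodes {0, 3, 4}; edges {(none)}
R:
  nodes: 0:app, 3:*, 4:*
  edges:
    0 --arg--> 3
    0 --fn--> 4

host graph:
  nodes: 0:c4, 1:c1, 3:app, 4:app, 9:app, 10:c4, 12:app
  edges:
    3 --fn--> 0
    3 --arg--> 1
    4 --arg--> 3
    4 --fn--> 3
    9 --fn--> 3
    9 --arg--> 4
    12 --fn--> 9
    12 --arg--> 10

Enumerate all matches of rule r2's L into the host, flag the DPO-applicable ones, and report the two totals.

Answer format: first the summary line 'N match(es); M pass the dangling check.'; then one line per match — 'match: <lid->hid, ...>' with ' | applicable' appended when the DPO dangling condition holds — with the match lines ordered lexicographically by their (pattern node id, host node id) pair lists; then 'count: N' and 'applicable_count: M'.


1 match(es); 0 pass the dangling check.
match: 0->9, 1->3, 2->0, 3->1, 4->4
count: 1
applicable_count: 0


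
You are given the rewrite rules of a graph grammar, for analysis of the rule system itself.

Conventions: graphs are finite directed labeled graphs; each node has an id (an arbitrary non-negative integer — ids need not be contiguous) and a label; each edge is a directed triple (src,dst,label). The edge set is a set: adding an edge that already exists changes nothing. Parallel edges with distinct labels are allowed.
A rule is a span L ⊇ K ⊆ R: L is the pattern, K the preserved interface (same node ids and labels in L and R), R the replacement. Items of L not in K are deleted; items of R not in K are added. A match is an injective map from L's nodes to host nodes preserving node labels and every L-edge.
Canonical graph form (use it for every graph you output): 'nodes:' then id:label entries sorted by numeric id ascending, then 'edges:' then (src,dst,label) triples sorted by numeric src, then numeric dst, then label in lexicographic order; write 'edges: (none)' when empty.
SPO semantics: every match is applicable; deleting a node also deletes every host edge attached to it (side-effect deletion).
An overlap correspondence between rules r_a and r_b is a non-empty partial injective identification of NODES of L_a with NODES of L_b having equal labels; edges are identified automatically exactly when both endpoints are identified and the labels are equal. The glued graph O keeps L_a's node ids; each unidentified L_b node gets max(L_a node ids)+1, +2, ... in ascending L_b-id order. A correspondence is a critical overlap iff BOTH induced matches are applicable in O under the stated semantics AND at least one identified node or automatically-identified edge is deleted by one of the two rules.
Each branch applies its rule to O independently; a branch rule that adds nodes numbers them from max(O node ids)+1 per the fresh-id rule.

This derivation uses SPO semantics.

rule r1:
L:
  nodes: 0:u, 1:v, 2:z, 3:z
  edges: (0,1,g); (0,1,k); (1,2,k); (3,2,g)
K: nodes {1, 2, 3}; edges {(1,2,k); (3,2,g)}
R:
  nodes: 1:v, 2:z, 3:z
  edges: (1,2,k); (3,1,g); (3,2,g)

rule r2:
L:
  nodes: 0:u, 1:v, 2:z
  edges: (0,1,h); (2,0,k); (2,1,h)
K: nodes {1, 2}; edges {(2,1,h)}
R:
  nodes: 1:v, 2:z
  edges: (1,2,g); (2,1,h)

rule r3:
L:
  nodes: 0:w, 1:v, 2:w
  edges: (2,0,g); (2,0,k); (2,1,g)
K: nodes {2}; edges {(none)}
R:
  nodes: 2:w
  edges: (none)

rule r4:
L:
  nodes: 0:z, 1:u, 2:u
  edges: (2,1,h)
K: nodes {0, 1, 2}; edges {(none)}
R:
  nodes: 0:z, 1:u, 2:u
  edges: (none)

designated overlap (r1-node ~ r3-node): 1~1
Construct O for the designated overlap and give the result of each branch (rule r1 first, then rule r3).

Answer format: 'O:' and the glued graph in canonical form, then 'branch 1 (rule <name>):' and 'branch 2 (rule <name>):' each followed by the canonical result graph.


O:
nodes: 0:u, 1:v, 2:z, 3:z, 4:w, 5:w
edges: (0,1,g); (0,1,k); (1,2,k); (3,2,g); (5,1,g); (5,4,g); (5,4,k)
branch 1 (rule r1):
nodes: 1:v, 2:z, 3:z, 4:w, 5:w
edges: (1,2,k); (3,1,g); (3,2,g); (5,1,g); (5,4,g); (5,4,k)
branch 2 (rule r3):
nodes: 0:u, 2:z, 3:z, 5:w
edges: (3,2,g)


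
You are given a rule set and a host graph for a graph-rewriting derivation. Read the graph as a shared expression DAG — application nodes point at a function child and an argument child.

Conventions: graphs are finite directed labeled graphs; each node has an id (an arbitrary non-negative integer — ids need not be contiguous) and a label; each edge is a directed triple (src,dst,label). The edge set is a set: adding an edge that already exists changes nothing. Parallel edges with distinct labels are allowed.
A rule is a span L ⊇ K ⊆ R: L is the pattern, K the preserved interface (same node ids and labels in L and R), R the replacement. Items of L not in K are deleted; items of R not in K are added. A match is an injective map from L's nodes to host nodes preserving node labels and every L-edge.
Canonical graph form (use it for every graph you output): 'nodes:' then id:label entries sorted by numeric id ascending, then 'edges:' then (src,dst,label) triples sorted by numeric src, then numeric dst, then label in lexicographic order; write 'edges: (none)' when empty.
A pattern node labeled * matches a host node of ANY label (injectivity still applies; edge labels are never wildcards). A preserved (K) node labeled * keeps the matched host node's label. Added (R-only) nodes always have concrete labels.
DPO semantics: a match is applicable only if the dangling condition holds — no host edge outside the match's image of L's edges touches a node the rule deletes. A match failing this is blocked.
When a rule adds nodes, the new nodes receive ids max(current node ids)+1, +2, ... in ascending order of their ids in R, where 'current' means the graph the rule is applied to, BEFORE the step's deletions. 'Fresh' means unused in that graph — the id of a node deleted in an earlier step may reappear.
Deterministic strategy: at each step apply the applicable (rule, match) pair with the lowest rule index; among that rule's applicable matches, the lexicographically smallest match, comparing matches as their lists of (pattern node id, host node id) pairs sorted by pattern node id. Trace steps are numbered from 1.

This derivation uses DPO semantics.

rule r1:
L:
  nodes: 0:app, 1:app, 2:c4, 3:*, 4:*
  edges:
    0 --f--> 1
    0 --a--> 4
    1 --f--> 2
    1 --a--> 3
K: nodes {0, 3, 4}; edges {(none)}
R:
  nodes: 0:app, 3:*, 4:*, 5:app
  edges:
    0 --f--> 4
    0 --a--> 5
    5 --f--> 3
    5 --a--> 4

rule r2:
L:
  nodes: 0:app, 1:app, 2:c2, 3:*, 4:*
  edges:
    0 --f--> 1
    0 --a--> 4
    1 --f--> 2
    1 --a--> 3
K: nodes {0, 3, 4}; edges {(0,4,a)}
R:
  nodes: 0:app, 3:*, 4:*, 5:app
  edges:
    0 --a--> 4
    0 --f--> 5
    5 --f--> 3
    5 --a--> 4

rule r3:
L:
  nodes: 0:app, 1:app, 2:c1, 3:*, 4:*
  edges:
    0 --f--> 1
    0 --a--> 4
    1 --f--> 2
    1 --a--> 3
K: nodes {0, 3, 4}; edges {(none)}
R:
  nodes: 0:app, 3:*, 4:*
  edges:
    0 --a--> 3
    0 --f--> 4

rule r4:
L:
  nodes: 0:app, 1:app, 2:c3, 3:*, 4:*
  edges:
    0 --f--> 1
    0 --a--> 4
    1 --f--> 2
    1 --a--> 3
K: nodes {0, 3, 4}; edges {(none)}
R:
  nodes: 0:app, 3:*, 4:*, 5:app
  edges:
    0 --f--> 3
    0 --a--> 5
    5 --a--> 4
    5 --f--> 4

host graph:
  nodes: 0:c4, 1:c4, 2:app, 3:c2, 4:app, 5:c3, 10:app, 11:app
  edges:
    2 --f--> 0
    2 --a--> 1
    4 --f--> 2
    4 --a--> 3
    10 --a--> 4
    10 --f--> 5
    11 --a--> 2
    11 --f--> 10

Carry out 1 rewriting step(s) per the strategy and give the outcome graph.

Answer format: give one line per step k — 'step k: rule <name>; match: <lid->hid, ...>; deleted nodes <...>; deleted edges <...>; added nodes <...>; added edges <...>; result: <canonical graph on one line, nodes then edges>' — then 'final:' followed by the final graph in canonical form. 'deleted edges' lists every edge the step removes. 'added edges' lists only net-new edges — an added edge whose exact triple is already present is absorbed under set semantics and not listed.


step 1: rule r4; match: 0->11, 1->10, 2->5, 3->4, 4->2; deleted nodes 5, 10; deleted edges (10,4,a); (10,5,f); (11,2,a); (11,10,f); added nodes 12; added edges (11,4,f); (11,12,a); (12,2,a); (12,2,f); result: nodes: 0:c4, 1:c4, 2:app, 3:c2, 4:app, 11:app, 12:app edges: (2,0,f); (2,1,a); (4,2,f); (4,3,a); (11,4,f); (11,12,a); (12,2,a); (12,2,f)
final:
nodes: 0:c4, 1:c4, 2:app, 3:c2, 4:app, 11:app, 12:app
edges: (2,0,f); (2,1,a); (4,2,f); (4,3,a); (11,4,f); (11,12,a); (12,2,a); (12,2,f)


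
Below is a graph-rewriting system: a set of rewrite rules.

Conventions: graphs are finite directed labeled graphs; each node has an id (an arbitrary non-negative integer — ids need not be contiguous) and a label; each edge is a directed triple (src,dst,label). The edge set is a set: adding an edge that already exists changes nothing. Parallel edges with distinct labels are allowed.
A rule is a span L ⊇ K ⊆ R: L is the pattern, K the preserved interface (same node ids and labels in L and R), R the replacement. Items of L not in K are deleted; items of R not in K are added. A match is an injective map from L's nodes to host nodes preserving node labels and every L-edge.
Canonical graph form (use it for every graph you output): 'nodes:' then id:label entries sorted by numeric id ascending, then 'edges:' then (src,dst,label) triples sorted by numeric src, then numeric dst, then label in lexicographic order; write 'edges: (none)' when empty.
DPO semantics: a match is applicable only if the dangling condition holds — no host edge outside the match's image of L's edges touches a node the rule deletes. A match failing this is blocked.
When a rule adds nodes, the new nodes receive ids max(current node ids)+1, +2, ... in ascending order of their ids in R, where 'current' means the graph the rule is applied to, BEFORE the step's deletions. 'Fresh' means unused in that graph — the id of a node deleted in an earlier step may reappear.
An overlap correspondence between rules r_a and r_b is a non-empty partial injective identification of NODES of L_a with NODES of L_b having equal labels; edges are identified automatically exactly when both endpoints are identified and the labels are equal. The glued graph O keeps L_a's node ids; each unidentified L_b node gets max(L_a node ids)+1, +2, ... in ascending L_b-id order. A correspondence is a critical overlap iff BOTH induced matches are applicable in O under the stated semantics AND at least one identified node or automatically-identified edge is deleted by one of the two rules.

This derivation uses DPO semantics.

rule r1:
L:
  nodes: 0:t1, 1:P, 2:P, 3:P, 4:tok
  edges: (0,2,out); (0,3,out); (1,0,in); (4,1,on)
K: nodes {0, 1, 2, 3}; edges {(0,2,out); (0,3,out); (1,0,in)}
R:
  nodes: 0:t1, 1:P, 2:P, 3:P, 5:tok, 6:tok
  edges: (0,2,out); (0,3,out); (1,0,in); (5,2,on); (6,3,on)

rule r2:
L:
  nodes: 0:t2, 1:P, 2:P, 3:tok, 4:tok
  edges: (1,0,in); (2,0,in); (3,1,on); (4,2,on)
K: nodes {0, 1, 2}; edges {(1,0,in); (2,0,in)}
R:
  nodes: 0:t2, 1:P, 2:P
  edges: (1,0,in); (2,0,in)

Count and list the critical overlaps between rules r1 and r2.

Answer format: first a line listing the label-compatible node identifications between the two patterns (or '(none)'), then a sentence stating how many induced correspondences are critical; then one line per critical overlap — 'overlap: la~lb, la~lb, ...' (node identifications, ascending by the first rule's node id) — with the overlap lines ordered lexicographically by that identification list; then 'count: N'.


label-compatible node identifications between L(r1) and L(r2): 1~1, 1~2, 2~1, 2~2, 3~1, 3~2, 4~3, 4~4
6 of the induced correspondences are critical overlaps of r1 and r2.
overlap: 1~1, 2~2, 4~3
overlap: 1~1, 3~2, 4~3
overlap: 1~1, 4~3
overlap: 1~2, 2~1, 4~4
overlap: 1~2, 3~1, 4~4
overlap: 1~2, 4~4
count: 6


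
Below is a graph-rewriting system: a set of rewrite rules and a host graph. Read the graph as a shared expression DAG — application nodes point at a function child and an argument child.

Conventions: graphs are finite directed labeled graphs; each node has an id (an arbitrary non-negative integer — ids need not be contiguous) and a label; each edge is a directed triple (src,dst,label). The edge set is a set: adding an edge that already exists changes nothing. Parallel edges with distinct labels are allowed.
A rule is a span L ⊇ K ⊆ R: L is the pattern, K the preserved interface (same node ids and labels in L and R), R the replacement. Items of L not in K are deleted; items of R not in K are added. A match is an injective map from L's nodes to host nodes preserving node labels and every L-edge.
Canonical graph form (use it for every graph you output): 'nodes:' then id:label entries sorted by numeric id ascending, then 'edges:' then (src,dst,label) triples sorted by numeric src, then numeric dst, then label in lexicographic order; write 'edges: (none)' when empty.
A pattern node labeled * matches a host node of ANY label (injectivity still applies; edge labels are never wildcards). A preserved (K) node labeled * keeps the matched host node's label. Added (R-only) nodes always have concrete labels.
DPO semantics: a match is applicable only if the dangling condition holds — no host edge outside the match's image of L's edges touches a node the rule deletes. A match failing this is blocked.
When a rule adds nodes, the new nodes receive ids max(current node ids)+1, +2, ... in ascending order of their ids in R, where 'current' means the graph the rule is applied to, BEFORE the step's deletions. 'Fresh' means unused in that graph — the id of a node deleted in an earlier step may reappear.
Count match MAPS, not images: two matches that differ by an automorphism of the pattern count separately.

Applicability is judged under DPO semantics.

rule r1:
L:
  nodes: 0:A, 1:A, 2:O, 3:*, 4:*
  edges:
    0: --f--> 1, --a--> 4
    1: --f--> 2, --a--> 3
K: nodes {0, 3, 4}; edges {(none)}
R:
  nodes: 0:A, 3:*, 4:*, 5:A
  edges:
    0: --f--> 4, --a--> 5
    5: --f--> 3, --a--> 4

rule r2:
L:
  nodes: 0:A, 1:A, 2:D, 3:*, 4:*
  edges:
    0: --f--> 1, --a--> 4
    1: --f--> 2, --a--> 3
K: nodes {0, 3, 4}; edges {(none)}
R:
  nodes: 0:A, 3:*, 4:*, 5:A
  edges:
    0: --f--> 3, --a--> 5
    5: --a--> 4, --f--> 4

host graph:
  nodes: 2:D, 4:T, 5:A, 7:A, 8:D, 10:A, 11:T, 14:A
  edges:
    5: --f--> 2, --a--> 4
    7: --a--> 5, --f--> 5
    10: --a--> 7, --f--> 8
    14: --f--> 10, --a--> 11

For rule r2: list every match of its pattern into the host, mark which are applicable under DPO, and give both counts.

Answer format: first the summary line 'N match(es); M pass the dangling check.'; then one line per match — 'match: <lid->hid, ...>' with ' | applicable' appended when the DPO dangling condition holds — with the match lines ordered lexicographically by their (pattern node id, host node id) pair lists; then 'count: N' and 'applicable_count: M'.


1 match(es); 1 pass the dangling check.
match: 0->14, 1->10, 2->8, 3->7, 4->11 | applicable
count: 1
applicable_count: 1
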